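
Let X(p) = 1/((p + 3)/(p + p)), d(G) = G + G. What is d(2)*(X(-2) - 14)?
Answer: -72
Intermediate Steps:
d(G) = 2*G
X(p) = 2*p/(3 + p) (X(p) = 1/((3 + p)/((2*p))) = 1/((3 + p)*(1/(2*p))) = 1/((3 + p)/(2*p)) = 2*p/(3 + p))
d(2)*(X(-2) - 14) = (2*2)*(2*(-2)/(3 - 2) - 14) = 4*(2*(-2)/1 - 14) = 4*(2*(-2)*1 - 14) = 4*(-4 - 14) = 4*(-18) = -72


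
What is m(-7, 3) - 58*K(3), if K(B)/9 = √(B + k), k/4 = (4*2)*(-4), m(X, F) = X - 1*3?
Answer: -10 - 2610*I*√5 ≈ -10.0 - 5836.1*I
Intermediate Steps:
m(X, F) = -3 + X (m(X, F) = X - 3 = -3 + X)
k = -128 (k = 4*((4*2)*(-4)) = 4*(8*(-4)) = 4*(-32) = -128)
K(B) = 9*√(-128 + B) (K(B) = 9*√(B - 128) = 9*√(-128 + B))
m(-7, 3) - 58*K(3) = (-3 - 7) - 522*√(-128 + 3) = -10 - 522*√(-125) = -10 - 522*5*I*√5 = -10 - 2610*I*√5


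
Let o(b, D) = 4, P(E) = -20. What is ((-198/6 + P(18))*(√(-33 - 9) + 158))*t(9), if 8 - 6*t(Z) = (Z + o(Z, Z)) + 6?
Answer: 46057/3 + 583*I*√42/6 ≈ 15352.0 + 629.71*I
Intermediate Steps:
t(Z) = -⅓ - Z/6 (t(Z) = 4/3 - ((Z + 4) + 6)/6 = 4/3 - ((4 + Z) + 6)/6 = 4/3 - (10 + Z)/6 = 4/3 + (-5/3 - Z/6) = -⅓ - Z/6)
((-198/6 + P(18))*(√(-33 - 9) + 158))*t(9) = ((-198/6 - 20)*(√(-33 - 9) + 158))*(-⅓ - ⅙*9) = ((-198*⅙ - 20)*(√(-42) + 158))*(-⅓ - 3/2) = ((-33 - 20)*(I*√42 + 158))*(-11/6) = -53*(158 + I*√42)*(-11/6) = (-8374 - 53*I*√42)*(-11/6) = 46057/3 + 583*I*√42/6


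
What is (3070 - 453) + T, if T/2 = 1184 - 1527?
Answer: 1931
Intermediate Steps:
T = -686 (T = 2*(1184 - 1527) = 2*(-343) = -686)
(3070 - 453) + T = (3070 - 453) - 686 = 2617 - 686 = 1931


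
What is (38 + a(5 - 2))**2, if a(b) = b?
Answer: 1681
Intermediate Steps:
(38 + a(5 - 2))**2 = (38 + (5 - 2))**2 = (38 + 3)**2 = 41**2 = 1681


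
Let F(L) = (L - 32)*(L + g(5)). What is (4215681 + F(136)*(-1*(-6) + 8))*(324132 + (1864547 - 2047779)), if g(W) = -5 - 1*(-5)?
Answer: 621889907300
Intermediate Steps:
g(W) = 0 (g(W) = -5 + 5 = 0)
F(L) = L*(-32 + L) (F(L) = (L - 32)*(L + 0) = (-32 + L)*L = L*(-32 + L))
(4215681 + F(136)*(-1*(-6) + 8))*(324132 + (1864547 - 2047779)) = (4215681 + (136*(-32 + 136))*(-1*(-6) + 8))*(324132 + (1864547 - 2047779)) = (4215681 + (136*104)*(6 + 8))*(324132 - 183232) = (4215681 + 14144*14)*140900 = (4215681 + 198016)*140900 = 4413697*140900 = 621889907300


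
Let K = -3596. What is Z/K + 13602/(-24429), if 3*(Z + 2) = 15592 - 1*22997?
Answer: 11434981/87846684 ≈ 0.13017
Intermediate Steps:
Z = -7411/3 (Z = -2 + (15592 - 1*22997)/3 = -2 + (15592 - 22997)/3 = -2 + (⅓)*(-7405) = -2 - 7405/3 = -7411/3 ≈ -2470.3)
Z/K + 13602/(-24429) = -7411/3/(-3596) + 13602/(-24429) = -7411/3*(-1/3596) + 13602*(-1/24429) = 7411/10788 - 4534/8143 = 11434981/87846684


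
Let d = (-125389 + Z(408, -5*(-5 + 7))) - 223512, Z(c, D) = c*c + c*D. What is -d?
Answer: 186517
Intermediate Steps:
Z(c, D) = c**2 + D*c
d = -186517 (d = (-125389 + 408*(-5*(-5 + 7) + 408)) - 223512 = (-125389 + 408*(-5*2 + 408)) - 223512 = (-125389 + 408*(-10 + 408)) - 223512 = (-125389 + 408*398) - 223512 = (-125389 + 162384) - 223512 = 36995 - 223512 = -186517)
-d = -1*(-186517) = 186517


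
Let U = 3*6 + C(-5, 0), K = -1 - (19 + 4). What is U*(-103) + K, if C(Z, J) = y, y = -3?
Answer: -1569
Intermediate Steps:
C(Z, J) = -3
K = -24 (K = -1 - 1*23 = -1 - 23 = -24)
U = 15 (U = 3*6 - 3 = 18 - 3 = 15)
U*(-103) + K = 15*(-103) - 24 = -1545 - 24 = -1569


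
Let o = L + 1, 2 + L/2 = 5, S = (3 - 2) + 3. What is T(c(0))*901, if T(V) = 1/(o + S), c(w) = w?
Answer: 901/11 ≈ 81.909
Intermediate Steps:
S = 4 (S = 1 + 3 = 4)
L = 6 (L = -4 + 2*5 = -4 + 10 = 6)
o = 7 (o = 6 + 1 = 7)
T(V) = 1/11 (T(V) = 1/(7 + 4) = 1/11)
T(c(0))*901 = (1/11)*901 = 901/11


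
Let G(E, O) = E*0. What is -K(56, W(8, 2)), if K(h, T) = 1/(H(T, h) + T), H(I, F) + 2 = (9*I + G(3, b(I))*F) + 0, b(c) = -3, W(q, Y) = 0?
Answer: ½ ≈ 0.50000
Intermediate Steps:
G(E, O) = 0
H(I, F) = -2 + 9*I (H(I, F) = -2 + ((9*I + 0*F) + 0) = -2 + ((9*I + 0) + 0) = -2 + (9*I + 0) = -2 + 9*I)
K(h, T) = 1/(-2 + 10*T) (K(h, T) = 1/((-2 + 9*T) + T) = 1/(-2 + 10*T))
-K(56, W(8, 2)) = -1/(2*(-1 + 5*0)) = -1/(2*(-1 + 0)) = -1/(2*(-1)) = -(-1)/2 = -1*(-½) = ½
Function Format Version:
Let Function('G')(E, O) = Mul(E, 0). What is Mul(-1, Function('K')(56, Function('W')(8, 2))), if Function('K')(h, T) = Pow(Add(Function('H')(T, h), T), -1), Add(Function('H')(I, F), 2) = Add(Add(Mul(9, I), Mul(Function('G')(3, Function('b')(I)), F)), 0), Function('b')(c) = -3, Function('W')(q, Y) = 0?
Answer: Rational(1, 2) ≈ 0.50000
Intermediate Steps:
Function('G')(E, O) = 0
Function('H')(I, F) = Add(-2, Mul(9, I)) (Function('H')(I, F) = Add(-2, Add(Add(Mul(9, I), Mul(0, F)), 0)) = Add(-2, Add(Add(Mul(9, I), 0), 0)) = Add(-2, Add(Mul(9, I), 0)) = Add(-2, Mul(9, I)))
Function('K')(h, T) = Pow(Add(-2, Mul(10, T)), -1) (Function('K')(h, T) = Pow(Add(Add(-2, Mul(9, T)), T), -1) = Pow(Add(-2, Mul(10, T)), -1))
Mul(-1, Function('K')(56, Function('W')(8, 2))) = Mul(-1, Mul(Rational(1, 2), Pow(Add(-1, Mul(5, 0)), -1))) = Mul(-1, Mul(Rational(1, 2), Pow(Add(-1, 0), -1))) = Mul(-1, Mul(Rational(1, 2), Pow(-1, -1))) = Mul(-1, Mul(Rational(1, 2), -1)) = Mul(-1, Rational(-1, 2)) = Rational(1, 2)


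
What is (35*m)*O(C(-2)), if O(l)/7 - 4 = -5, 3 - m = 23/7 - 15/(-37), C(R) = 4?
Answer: 6265/37 ≈ 169.32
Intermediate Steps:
m = -179/259 (m = 3 - (23/7 - 15/(-37)) = 3 - (23*(1/7) - 15*(-1/37)) = 3 - (23/7 + 15/37) = 3 - 1*956/259 = 3 - 956/259 = -179/259 ≈ -0.69112)
O(l) = -7 (O(l) = 28 + 7*(-5) = 28 - 35 = -7)
(35*m)*O(C(-2)) = (35*(-179/259))*(-7) = -895/37*(-7) = 6265/37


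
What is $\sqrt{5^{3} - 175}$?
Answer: $5 i \sqrt{2} \approx 7.0711 i$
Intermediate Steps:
$\sqrt{5^{3} - 175} = \sqrt{125 - 175} = \sqrt{-50} = 5 i \sqrt{2}$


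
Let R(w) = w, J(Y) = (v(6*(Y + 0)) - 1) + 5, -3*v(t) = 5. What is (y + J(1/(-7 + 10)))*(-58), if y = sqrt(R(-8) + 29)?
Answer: -406/3 - 58*sqrt(21) ≈ -401.12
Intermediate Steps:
v(t) = -5/3 (v(t) = -1/3*5 = -5/3)
J(Y) = 7/3 (J(Y) = (-5/3 - 1) + 5 = -8/3 + 5 = 7/3)
y = sqrt(21) (y = sqrt(-8 + 29) = sqrt(21) ≈ 4.5826)
(y + J(1/(-7 + 10)))*(-58) = (sqrt(21) + 7/3)*(-58) = (7/3 + sqrt(21))*(-58) = -406/3 - 58*sqrt(21)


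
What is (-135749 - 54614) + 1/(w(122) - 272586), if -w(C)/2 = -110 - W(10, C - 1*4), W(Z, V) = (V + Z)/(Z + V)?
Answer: -51848028133/272364 ≈ -1.9036e+5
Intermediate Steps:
W(Z, V) = 1 (W(Z, V) = (V + Z)/(V + Z) = 1)
w(C) = 222 (w(C) = -2*(-110 - 1*1) = -2*(-110 - 1) = -2*(-111) = 222)
(-135749 - 54614) + 1/(w(122) - 272586) = (-135749 - 54614) + 1/(222 - 272586) = -190363 + 1/(-272364) = -190363 - 1/272364 = -51848028133/272364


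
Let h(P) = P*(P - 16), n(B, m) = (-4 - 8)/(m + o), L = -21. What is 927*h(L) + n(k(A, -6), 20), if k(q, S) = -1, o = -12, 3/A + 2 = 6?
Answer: 1440555/2 ≈ 7.2028e+5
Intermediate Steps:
A = 3/4 (A = 3/(-2 + 6) = 3/4 ≈ 0.75000)
n(B, m) = -12/(-12 + m) (n(B, m) = (-4 - 8)/(m - 12) = -12/(-12 + m))
h(P) = P*(-16 + P)
927*h(L) + n(k(A, -6), 20) = 927*(-21*(-16 - 21)) - 12/(-12 + 20) = 927*(-21*(-37)) - 12/8 = 927*777 - 12*1/8 = 720279 - 3/2 = 1440555/2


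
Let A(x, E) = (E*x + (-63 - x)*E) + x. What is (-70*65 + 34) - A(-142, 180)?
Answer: 6966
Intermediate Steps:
A(x, E) = x + E*x + E*(-63 - x) (A(x, E) = (E*x + E*(-63 - x)) + x = x + E*x + E*(-63 - x))
(-70*65 + 34) - A(-142, 180) = (-70*65 + 34) - (-142 - 63*180) = (-4550 + 34) - (-142 - 11340) = -4516 - 1*(-11482) = -4516 + 11482 = 6966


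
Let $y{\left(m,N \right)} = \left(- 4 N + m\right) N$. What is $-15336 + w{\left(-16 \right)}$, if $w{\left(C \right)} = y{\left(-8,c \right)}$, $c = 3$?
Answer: $-15396$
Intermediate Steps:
$y{\left(m,N \right)} = N \left(m - 4 N\right)$ ($y{\left(m,N \right)} = \left(m - 4 N\right) N = N \left(m - 4 N\right)$)
$w{\left(C \right)} = -60$ ($w{\left(C \right)} = 3 \left(-8 - 12\right) = 3 \left(-20\right) = -60$)
$-15336 + w{\left(-16 \right)} = -15336 - 60 = -15396$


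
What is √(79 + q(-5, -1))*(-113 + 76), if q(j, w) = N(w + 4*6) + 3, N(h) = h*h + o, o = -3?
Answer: -148*√38 ≈ -912.33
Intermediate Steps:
N(h) = -3 + h² (N(h) = h*h - 3 = h² - 3 = -3 + h²)
q(j, w) = (24 + w)² (q(j, w) = (-3 + (w + 4*6)²) + 3 = (-3 + (w + 24)²) + 3 = (-3 + (24 + w)²) + 3 = (24 + w)²)
√(79 + q(-5, -1))*(-113 + 76) = √(79 + (24 - 1)²)*(-113 + 76) = √(79 + 23²)*(-37) = √(79 + 529)*(-37) = √608*(-37) = (4*√38)*(-37) = -148*√38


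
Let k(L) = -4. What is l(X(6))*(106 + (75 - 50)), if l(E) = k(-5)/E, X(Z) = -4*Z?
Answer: 131/6 ≈ 21.833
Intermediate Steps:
l(E) = -4/E
l(X(6))*(106 + (75 - 50)) = (-4/((-4*6)))*(106 + (75 - 50)) = (-4/(-24))*(106 + 25) = -4*(-1/24)*131 = (⅙)*131 = 131/6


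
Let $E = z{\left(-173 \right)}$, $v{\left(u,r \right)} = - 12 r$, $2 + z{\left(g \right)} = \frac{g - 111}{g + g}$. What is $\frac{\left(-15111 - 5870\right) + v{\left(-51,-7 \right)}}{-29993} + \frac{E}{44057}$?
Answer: $\frac{159267910745}{228602476973} \approx 0.6967$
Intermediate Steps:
$z{\left(g \right)} = -2 + \frac{-111 + g}{2 g}$ ($z{\left(g \right)} = -2 + \frac{g - 111}{g + g} = -2 + \frac{-111 + g}{2 g}$)
$E = - \frac{204}{173}$ ($E = \frac{3 \left(-37 - -173\right)}{2 \left(-173\right)} = \frac{3}{2} \left(- \frac{1}{173}\right) \left(-37 + 173\right) = \frac{3}{2} \left(- \frac{1}{173}\right) 136 = - \frac{204}{173} \approx -1.1792$)
$\frac{\left(-15111 - 5870\right) + v{\left(-51,-7 \right)}}{-29993} + \frac{E}{44057} = \frac{\left(-15111 - 5870\right) - -84}{-29993} - \frac{204}{173 \cdot 44057} = \left(-20981 + 84\right) \left(- \frac{1}{29993}\right) - \frac{204}{7621861} = \left(-20897\right) \left(- \frac{1}{29993}\right) - \frac{204}{7621861} = \frac{20897}{29993} - \frac{204}{7621861} = \frac{159267910745}{228602476973}$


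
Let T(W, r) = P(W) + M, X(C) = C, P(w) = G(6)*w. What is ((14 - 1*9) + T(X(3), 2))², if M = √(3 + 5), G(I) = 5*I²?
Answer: 297033 + 2180*√2 ≈ 3.0012e+5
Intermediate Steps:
M = 2*√2 (M = √8 = 2*√2 ≈ 2.8284)
P(w) = 180*w (P(w) = (5*6²)*w = (5*36)*w = 180*w)
T(W, r) = 2*√2 + 180*W (T(W, r) = 180*W + 2*√2 = 2*√2 + 180*W)
((14 - 1*9) + T(X(3), 2))² = ((14 - 1*9) + (2*√2 + 180*3))² = ((14 - 9) + (2*√2 + 540))² = (5 + (540 + 2*√2))² = (545 + 2*√2)²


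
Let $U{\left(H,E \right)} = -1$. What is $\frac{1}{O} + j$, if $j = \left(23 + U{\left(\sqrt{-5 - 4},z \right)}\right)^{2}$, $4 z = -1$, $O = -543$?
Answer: $\frac{262811}{543} \approx 484.0$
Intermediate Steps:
$z = - \frac{1}{4}$ ($z = \frac{1}{4} \left(-1\right) = - \frac{1}{4} \approx -0.25$)
$j = 484$ ($j = \left(23 - 1\right)^{2} = 22^{2} = 484$)
$\frac{1}{O} + j = \frac{1}{-543} + 484 = - \frac{1}{543} + 484 = \frac{262811}{543}$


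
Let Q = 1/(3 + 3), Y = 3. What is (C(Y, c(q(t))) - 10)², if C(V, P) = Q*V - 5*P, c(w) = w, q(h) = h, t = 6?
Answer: 6241/4 ≈ 1560.3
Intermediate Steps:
Q = ⅙ (Q = 1/6 = ⅙ ≈ 0.16667)
C(V, P) = -5*P + V/6 (C(V, P) = V/6 - 5*P = -5*P + V/6)
(C(Y, c(q(t))) - 10)² = ((-5*6 + (⅙)*3) - 10)² = ((-30 + ½) - 10)² = (-59/2 - 10)² = (-79/2)² = 6241/4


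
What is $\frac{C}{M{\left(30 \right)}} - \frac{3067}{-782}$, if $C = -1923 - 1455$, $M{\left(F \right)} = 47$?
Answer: $- \frac{2497447}{36754} \approx -67.95$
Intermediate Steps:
$C = -3378$ ($C = -1923 - 1455 = -3378$)
$\frac{C}{M{\left(30 \right)}} - \frac{3067}{-782} = - \frac{3378}{47} - \frac{3067}{-782} = \left(-3378\right) \frac{1}{47} - - \frac{3067}{782} = - \frac{3378}{47} + \frac{3067}{782} = - \frac{2497447}{36754}$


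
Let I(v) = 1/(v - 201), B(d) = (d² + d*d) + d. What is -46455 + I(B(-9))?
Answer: -2229841/48 ≈ -46455.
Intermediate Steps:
B(d) = d + 2*d² (B(d) = (d² + d²) + d = 2*d² + d = d + 2*d²)
I(v) = 1/(-201 + v)
-46455 + I(B(-9)) = -46455 + 1/(-201 - 9*(1 + 2*(-9))) = -46455 + 1/(-201 - 9*(1 - 18)) = -46455 + 1/(-201 - 9*(-17)) = -46455 + 1/(-201 + 153) = -46455 + 1/(-48) = -46455 - 1/48 = -2229841/48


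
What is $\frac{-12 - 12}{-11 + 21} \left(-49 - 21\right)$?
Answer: $168$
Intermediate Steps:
$\frac{-12 - 12}{-11 + 21} \left(-49 - 21\right) = \frac{-12 - 12}{10} \left(-70\right) = \left(-12 - 12\right) \frac{1}{10} \left(-70\right) = \left(-24\right) \frac{1}{10} \left(-70\right) = \left(- \frac{12}{5}\right) \left(-70\right) = 168$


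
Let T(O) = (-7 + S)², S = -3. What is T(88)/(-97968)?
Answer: -25/24492 ≈ -0.0010207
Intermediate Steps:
T(O) = 100 (T(O) = (-7 - 3)² = (-10)² = 100)
T(88)/(-97968) = 100/(-97968) = 100*(-1/97968) = -25/24492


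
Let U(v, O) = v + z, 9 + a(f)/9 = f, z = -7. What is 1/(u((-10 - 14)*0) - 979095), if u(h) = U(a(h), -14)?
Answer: -1/979183 ≈ -1.0213e-6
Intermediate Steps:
a(f) = -81 + 9*f
U(v, O) = -7 + v (U(v, O) = v - 7 = -7 + v)
u(h) = -88 + 9*h (u(h) = -7 + (-81 + 9*h) = -88 + 9*h)
1/(u((-10 - 14)*0) - 979095) = 1/((-88 + 9*((-10 - 14)*0)) - 979095) = 1/((-88 + 9*(-24*0)) - 979095) = 1/((-88 + 9*0) - 979095) = 1/((-88 + 0) - 979095) = 1/(-88 - 979095) = 1/(-979183) = -1/979183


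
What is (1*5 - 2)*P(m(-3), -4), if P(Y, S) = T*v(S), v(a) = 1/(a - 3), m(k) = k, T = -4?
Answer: 12/7 ≈ 1.7143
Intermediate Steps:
v(a) = 1/(-3 + a)
P(Y, S) = -4/(-3 + S)
(1*5 - 2)*P(m(-3), -4) = (1*5 - 2)*(-4/(-3 - 4)) = (5 - 2)*(-4/(-7)) = 3*(-4*(-⅐)) = 3*(4/7) = 12/7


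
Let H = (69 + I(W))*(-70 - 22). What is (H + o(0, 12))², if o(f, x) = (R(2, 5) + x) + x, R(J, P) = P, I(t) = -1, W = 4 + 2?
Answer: 38775529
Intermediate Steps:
W = 6
o(f, x) = 5 + 2*x (o(f, x) = (5 + x) + x = 5 + 2*x)
H = -6256 (H = (69 - 1)*(-70 - 22) = 68*(-92) = -6256)
(H + o(0, 12))² = (-6256 + (5 + 2*12))² = (-6256 + (5 + 24))² = (-6256 + 29)² = (-6227)² = 38775529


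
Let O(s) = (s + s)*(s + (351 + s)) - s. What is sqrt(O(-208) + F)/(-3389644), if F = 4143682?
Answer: -sqrt(4170930)/3389644 ≈ -0.00060251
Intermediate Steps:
O(s) = -s + 2*s*(351 + 2*s) (O(s) = (2*s)*(351 + 2*s) - s = 2*s*(351 + 2*s) - s = -s + 2*s*(351 + 2*s))
sqrt(O(-208) + F)/(-3389644) = sqrt(-208*(701 + 4*(-208)) + 4143682)/(-3389644) = sqrt(-208*(701 - 832) + 4143682)*(-1/3389644) = sqrt(-208*(-131) + 4143682)*(-1/3389644) = sqrt(27248 + 4143682)*(-1/3389644) = sqrt(4170930)*(-1/3389644) = -sqrt(4170930)/3389644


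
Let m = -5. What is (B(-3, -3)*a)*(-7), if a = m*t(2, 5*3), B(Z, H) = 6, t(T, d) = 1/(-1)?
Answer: -210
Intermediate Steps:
t(T, d) = -1 (t(T, d) = 1*(-1) = -1)
a = 5 (a = -5*(-1) = 5)
(B(-3, -3)*a)*(-7) = (6*5)*(-7) = 30*(-7) = -210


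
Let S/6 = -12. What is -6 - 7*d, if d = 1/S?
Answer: -425/72 ≈ -5.9028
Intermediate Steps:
S = -72 (S = 6*(-12) = -72)
d = -1/72 (d = 1/(-72) = -1/72 ≈ -0.013889)
-6 - 7*d = -6 - 7*(-1/72) = -6 + 7/72 = -425/72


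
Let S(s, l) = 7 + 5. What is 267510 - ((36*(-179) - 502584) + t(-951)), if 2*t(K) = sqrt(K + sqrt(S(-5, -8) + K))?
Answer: 776538 - sqrt(-951 + I*sqrt(939))/2 ≈ 7.7654e+5 - 15.421*I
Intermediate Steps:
S(s, l) = 12
t(K) = sqrt(K + sqrt(12 + K))/2
267510 - ((36*(-179) - 502584) + t(-951)) = 267510 - ((36*(-179) - 502584) + sqrt(-951 + sqrt(12 - 951))/2) = 267510 - ((-6444 - 502584) + sqrt(-951 + sqrt(-939))/2) = 267510 - (-509028 + sqrt(-951 + I*sqrt(939))/2) = 267510 + (509028 - sqrt(-951 + I*sqrt(939))/2) = 776538 - sqrt(-951 + I*sqrt(939))/2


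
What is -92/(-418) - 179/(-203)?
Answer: 46749/42427 ≈ 1.1019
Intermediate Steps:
-92/(-418) - 179/(-203) = -92*(-1/418) - 179*(-1/203) = 46/209 + 179/203 = 46749/42427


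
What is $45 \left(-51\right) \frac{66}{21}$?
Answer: $- \frac{50490}{7} \approx -7212.9$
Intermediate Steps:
$45 \left(-51\right) \frac{66}{21} = - 2295 \cdot 66 \cdot \frac{1}{21} = \left(-2295\right) \frac{22}{7} = - \frac{50490}{7}$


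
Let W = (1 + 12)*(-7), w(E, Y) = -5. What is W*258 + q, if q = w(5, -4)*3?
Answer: -23493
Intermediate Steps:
q = -15 (q = -5*3 = -15)
W = -91 (W = 13*(-7) = -91)
W*258 + q = -91*258 - 15 = -23478 - 15 = -23493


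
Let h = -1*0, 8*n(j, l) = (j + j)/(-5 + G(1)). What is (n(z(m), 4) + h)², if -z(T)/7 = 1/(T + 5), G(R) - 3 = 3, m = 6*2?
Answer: 49/4624 ≈ 0.010597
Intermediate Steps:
m = 12
G(R) = 6 (G(R) = 3 + 3 = 6)
z(T) = -7/(5 + T) (z(T) = -7/(T + 5) = -7/(5 + T))
n(j, l) = j/4 (n(j, l) = ((j + j)/(-5 + 6))/8 = ((2*j)/1)/8 = ((2*j)*1)/8 = (2*j)/8 = j/4)
h = 0
(n(z(m), 4) + h)² = ((-7/(5 + 12))/4 + 0)² = ((-7/17)/4 + 0)² = ((-7*1/17)/4 + 0)² = ((¼)*(-7/17) + 0)² = (-7/68 + 0)² = (-7/68)² = 49/4624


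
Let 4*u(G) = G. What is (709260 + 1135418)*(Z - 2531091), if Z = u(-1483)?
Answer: -9339463596133/2 ≈ -4.6697e+12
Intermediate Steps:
u(G) = G/4
Z = -1483/4 (Z = (1/4)*(-1483) = -1483/4 ≈ -370.75)
(709260 + 1135418)*(Z - 2531091) = (709260 + 1135418)*(-1483/4 - 2531091) = 1844678*(-10125847/4) = -9339463596133/2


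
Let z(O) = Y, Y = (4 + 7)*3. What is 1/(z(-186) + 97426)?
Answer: 1/97459 ≈ 1.0261e-5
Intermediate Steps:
Y = 33 (Y = 11*3 = 33)
z(O) = 33
1/(z(-186) + 97426) = 1/(33 + 97426) = 1/97459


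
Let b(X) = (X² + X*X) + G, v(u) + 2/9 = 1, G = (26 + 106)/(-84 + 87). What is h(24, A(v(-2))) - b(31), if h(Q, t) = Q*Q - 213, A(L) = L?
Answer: -1603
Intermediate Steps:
G = 44 (G = 132/3 = 132*(⅓) = 44)
v(u) = 7/9 (v(u) = -2/9 + 1 = 7/9)
h(Q, t) = -213 + Q² (h(Q, t) = Q² - 213 = -213 + Q²)
b(X) = 44 + 2*X² (b(X) = (X² + X*X) + 44 = (X² + X²) + 44 = 2*X² + 44 = 44 + 2*X²)
h(24, A(v(-2))) - b(31) = (-213 + 24²) - (44 + 2*31²) = (-213 + 576) - (44 + 2*961) = 363 - (44 + 1922) = 363 - 1*1966 = 363 - 1966 = -1603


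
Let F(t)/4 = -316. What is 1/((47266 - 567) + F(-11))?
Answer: 1/45435 ≈ 2.2009e-5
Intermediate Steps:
F(t) = -1264 (F(t) = 4*(-316) = -1264)
1/((47266 - 567) + F(-11)) = 1/((47266 - 567) - 1264) = 1/(46699 - 1264) = 1/45435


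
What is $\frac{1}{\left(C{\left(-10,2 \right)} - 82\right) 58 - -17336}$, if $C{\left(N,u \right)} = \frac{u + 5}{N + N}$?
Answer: $\frac{10}{125597} \approx 7.962 \cdot 10^{-5}$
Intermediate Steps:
$C{\left(N,u \right)} = \frac{5 + u}{2 N}$
$\frac{1}{\left(C{\left(-10,2 \right)} - 82\right) 58 - -17336} = \frac{1}{\left(\frac{5 + 2}{2 \left(-10\right)} - 82\right) 58 - -17336} = \frac{1}{\left(\frac{1}{2} \left(- \frac{1}{10}\right) 7 - 82\right) 58 + \left(-10805 + 28141\right)} = \frac{1}{\left(- \frac{7}{20} - 82\right) 58 + 17336} = \frac{1}{\left(- \frac{1647}{20}\right) 58 + 17336} = \frac{1}{- \frac{47763}{10} + 17336} = \frac{1}{\frac{125597}{10}} = \frac{10}{125597}$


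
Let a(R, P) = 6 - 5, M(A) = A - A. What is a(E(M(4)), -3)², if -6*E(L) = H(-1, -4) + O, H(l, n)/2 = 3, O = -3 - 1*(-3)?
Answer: 1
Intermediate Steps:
O = 0 (O = -3 + 3 = 0)
H(l, n) = 6 (H(l, n) = 2*3 = 6)
M(A) = 0
E(L) = -1 (E(L) = -(6 + 0)/6 = -⅙*6 = -1)
a(R, P) = 1
a(E(M(4)), -3)² = 1² = 1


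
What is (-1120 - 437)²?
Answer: 2424249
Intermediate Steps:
(-1120 - 437)² = (-1557)² = 2424249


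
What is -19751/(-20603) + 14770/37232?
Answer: 519837771/383545448 ≈ 1.3553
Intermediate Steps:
-19751/(-20603) + 14770/37232 = -19751*(-1/20603) + 14770*(1/37232) = 19751/20603 + 7385/18616 = 519837771/383545448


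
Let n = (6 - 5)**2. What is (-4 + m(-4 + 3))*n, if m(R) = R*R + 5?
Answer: 2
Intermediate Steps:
n = 1 (n = 1**2 = 1)
m(R) = 5 + R**2 (m(R) = R**2 + 5 = 5 + R**2)
(-4 + m(-4 + 3))*n = (-4 + (5 + (-4 + 3)**2))*1 = (-4 + (5 + (-1)**2))*1 = (-4 + (5 + 1))*1 = (-4 + 6)*1 = 2*1 = 2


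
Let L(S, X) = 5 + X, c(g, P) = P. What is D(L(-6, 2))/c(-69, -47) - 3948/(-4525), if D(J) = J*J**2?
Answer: -1366519/212675 ≈ -6.4254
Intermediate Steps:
D(J) = J**3
D(L(-6, 2))/c(-69, -47) - 3948/(-4525) = (5 + 2)**3/(-47) - 3948/(-4525) = 7**3*(-1/47) - 3948*(-1/4525) = 343*(-1/47) + 3948/4525 = -343/47 + 3948/4525 = -1366519/212675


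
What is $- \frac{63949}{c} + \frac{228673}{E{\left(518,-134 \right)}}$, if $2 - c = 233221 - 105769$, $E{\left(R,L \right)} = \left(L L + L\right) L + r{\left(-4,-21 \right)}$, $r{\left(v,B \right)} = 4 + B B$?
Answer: $\frac{123546845297}{304312747350} \approx 0.40599$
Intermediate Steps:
$r{\left(v,B \right)} = 4 + B^{2}$
$E{\left(R,L \right)} = 445 + L \left(L + L^{2}\right)$ ($E{\left(R,L \right)} = \left(L L + L\right) L + \left(4 + \left(-21\right)^{2}\right) = \left(L^{2} + L\right) L + \left(4 + 441\right) = \left(L + L^{2}\right) L + 445 = L \left(L + L^{2}\right) + 445 = 445 + L \left(L + L^{2}\right)$)
$c = -127450$ ($c = 2 - \left(233221 - 105769\right) = 2 - 127452 = -127450$)
$- \frac{63949}{c} + \frac{228673}{E{\left(518,-134 \right)}} = - \frac{63949}{-127450} + \frac{228673}{445 + \left(-134\right)^{2} + \left(-134\right)^{3}} = \left(-63949\right) \left(- \frac{1}{127450}\right) + \frac{228673}{445 + 17956 - 2406104} = \frac{63949}{127450} + \frac{228673}{-2387703} = \frac{63949}{127450} + 228673 \left(- \frac{1}{2387703}\right) = \frac{63949}{127450} - \frac{228673}{2387703} = \frac{123546845297}{304312747350}$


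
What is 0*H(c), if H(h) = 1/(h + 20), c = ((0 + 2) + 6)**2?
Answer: 0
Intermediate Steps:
c = 64 (c = (2 + 6)**2 = 8**2 = 64)
H(h) = 1/(20 + h)
0*H(c) = 0/(20 + 64) = 0/84 = 0*(1/84) = 0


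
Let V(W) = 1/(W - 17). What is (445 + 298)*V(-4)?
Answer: -743/21 ≈ -35.381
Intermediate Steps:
V(W) = 1/(-17 + W)
(445 + 298)*V(-4) = (445 + 298)/(-17 - 4) = 743/(-21) = 743*(-1/21) = -743/21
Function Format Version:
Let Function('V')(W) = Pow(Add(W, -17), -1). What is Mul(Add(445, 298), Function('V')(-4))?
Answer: Rational(-743, 21) ≈ -35.381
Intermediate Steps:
Function('V')(W) = Pow(Add(-17, W), -1)
Mul(Add(445, 298), Function('V')(-4)) = Mul(Add(445, 298), Pow(Add(-17, -4), -1)) = Mul(743, Pow(-21, -1)) = Mul(743, Rational(-1, 21)) = Rational(-743, 21)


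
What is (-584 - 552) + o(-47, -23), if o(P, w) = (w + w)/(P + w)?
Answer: -39737/35 ≈ -1135.3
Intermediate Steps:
o(P, w) = 2*w/(P + w) (o(P, w) = (2*w)/(P + w) = 2*w/(P + w))
(-584 - 552) + o(-47, -23) = (-584 - 552) + 2*(-23)/(-47 - 23) = -1136 + 2*(-23)/(-70) = -1136 + 2*(-23)*(-1/70) = -1136 + 23/35 = -39737/35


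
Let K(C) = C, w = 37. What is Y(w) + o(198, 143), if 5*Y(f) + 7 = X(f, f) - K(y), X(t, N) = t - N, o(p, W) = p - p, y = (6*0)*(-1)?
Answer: -7/5 ≈ -1.4000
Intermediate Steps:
y = 0 (y = 0*(-1) = 0)
o(p, W) = 0
Y(f) = -7/5 (Y(f) = -7/5 + ((f - f) - 1*0)/5 = -7/5 + (0 + 0)/5 = -7/5 + (⅕)*0 = -7/5 + 0 = -7/5)
Y(w) + o(198, 143) = -7/5 + 0 = -7/5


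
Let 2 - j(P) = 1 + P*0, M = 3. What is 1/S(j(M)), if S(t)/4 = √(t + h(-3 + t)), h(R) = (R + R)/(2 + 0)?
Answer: -I/4 ≈ -0.25*I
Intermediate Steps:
j(P) = 1 (j(P) = 2 - (1 + P*0) = 2 - (1 + 0) = 2 - 1*1 = 2 - 1 = 1)
h(R) = R (h(R) = (2*R)/2 = (2*R)*(½) = R)
S(t) = 4*√(-3 + 2*t) (S(t) = 4*√(t + (-3 + t)) = 4*√(-3 + 2*t))
1/S(j(M)) = 1/(4*√(-3 + 2*1)) = 1/(4*√(-3 + 2)) = 1/(4*√(-1)) = 1/(4*I) = -I/4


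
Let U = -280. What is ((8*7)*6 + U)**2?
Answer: 3136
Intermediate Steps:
((8*7)*6 + U)**2 = ((8*7)*6 - 280)**2 = (56*6 - 280)**2 = (336 - 280)**2 = 56**2 = 3136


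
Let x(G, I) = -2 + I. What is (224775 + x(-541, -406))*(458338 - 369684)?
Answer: 19891032018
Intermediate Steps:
(224775 + x(-541, -406))*(458338 - 369684) = (224775 + (-2 - 406))*(458338 - 369684) = (224775 - 408)*88654 = 224367*88654 = 19891032018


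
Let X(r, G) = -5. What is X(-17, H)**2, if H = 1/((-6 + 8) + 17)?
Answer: 25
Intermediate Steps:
H = 1/19 (H = 1/(2 + 17) = 1/19 ≈ 0.052632)
X(-17, H)**2 = (-5)**2 = 25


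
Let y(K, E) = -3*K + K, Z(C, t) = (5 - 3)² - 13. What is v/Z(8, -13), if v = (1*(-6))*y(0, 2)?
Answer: 0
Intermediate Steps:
Z(C, t) = -9 (Z(C, t) = 2² - 13 = 4 - 13 = -9)
y(K, E) = -2*K
v = 0 (v = (1*(-6))*(-2*0) = -6*0 = 0)
v/Z(8, -13) = 0/(-9) = 0*(-⅑) = 0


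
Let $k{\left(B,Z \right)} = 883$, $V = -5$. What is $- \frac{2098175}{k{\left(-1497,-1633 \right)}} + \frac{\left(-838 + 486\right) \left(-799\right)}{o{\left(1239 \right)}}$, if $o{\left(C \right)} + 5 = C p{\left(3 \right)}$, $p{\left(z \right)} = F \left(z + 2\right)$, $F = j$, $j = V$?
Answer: $- \frac{16312450871}{6838835} \approx -2385.3$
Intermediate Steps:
$j = -5$
$F = -5$
$p{\left(z \right)} = -10 - 5 z$ ($p{\left(z \right)} = - 5 \left(z + 2\right) = - 5 \left(2 + z\right) = -10 - 5 z$)
$o{\left(C \right)} = -5 - 25 C$ ($o{\left(C \right)} = -5 + C \left(-10 - 15\right) = -5 + C \left(-25\right) = -5 - 25 C$)
$- \frac{2098175}{k{\left(-1497,-1633 \right)}} + \frac{\left(-838 + 486\right) \left(-799\right)}{o{\left(1239 \right)}} = - \frac{2098175}{883} + \frac{\left(-838 + 486\right) \left(-799\right)}{-5 - 30975} = \left(-2098175\right) \frac{1}{883} + \frac{\left(-352\right) \left(-799\right)}{-5 - 30975} = - \frac{2098175}{883} + \frac{281248}{-30980} = - \frac{2098175}{883} + 281248 \left(- \frac{1}{30980}\right) = - \frac{2098175}{883} - \frac{70312}{7745} = - \frac{16312450871}{6838835}$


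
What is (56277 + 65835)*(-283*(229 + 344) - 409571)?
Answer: -69815093760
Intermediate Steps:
(56277 + 65835)*(-283*(229 + 344) - 409571) = 122112*(-283*573 - 409571) = 122112*(-162159 - 409571) = 122112*(-571730) = -69815093760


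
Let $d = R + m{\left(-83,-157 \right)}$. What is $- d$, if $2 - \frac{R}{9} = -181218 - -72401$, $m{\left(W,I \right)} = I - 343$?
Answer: $-978871$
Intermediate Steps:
$m{\left(W,I \right)} = -343 + I$
$R = 979371$ ($R = 18 - 9 \left(-181218 - -72401\right) = 18 - 9 \left(-181218 + 72401\right) = 18 - -979353 = 18 + 979353 = 979371$)
$d = 978871$ ($d = 979371 - 500 = 978871$)
$- d = \left(-1\right) 978871 = -978871$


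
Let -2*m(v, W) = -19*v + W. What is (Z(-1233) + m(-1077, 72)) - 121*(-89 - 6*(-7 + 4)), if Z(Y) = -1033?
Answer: -5419/2 ≈ -2709.5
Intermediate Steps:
m(v, W) = -W/2 + 19*v/2 (m(v, W) = -(-19*v + W)/2 = -(W - 19*v)/2 = -W/2 + 19*v/2)
(Z(-1233) + m(-1077, 72)) - 121*(-89 - 6*(-7 + 4)) = (-1033 + (-½*72 + (19/2)*(-1077))) - 121*(-89 - 6*(-7 + 4)) = (-1033 + (-36 - 20463/2)) - 121*(-89 - 6*(-3)) = (-1033 - 20535/2) - 121*(-89 + 18) = -22601/2 - 121*(-71) = -22601/2 + 8591 = -5419/2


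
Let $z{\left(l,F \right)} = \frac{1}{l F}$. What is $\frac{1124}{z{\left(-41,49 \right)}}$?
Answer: $-2258116$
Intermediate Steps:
$z{\left(l,F \right)} = \frac{1}{F l}$
$\frac{1124}{z{\left(-41,49 \right)}} = \frac{1124}{\frac{1}{49} \frac{1}{-41}} = \frac{1124}{\frac{1}{49} \left(- \frac{1}{41}\right)} = \frac{1124}{- \frac{1}{2009}} = 1124 \left(-2009\right) = -2258116$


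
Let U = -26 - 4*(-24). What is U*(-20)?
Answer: -1400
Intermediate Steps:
U = 70 (U = -26 + 96 = 70)
U*(-20) = 70*(-20) = -1400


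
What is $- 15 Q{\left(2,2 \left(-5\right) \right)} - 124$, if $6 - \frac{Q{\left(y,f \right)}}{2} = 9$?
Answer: $-34$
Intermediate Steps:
$Q{\left(y,f \right)} = -6$ ($Q{\left(y,f \right)} = 12 - 18 = -6$)
$- 15 Q{\left(2,2 \left(-5\right) \right)} - 124 = \left(-15\right) \left(-6\right) - 124 = 90 - 124 = -34$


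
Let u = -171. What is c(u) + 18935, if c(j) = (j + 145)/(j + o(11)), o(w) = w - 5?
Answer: 3124301/165 ≈ 18935.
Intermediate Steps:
o(w) = -5 + w
c(j) = (145 + j)/(6 + j) (c(j) = (j + 145)/(j + (-5 + 11)) = (145 + j)/(j + 6) = (145 + j)/(6 + j))
c(u) + 18935 = (145 - 171)/(6 - 171) + 18935 = -26/(-165) + 18935 = -1/165*(-26) + 18935 = 26/165 + 18935 = 3124301/165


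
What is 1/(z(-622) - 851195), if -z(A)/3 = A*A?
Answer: -1/2011847 ≈ -4.9706e-7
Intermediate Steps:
z(A) = -3*A² (z(A) = -3*A*A = -3*A²)
1/(z(-622) - 851195) = 1/(-3*(-622)² - 851195) = 1/(-3*386884 - 851195) = 1/(-1160652 - 851195) = 1/(-2011847) = -1/2011847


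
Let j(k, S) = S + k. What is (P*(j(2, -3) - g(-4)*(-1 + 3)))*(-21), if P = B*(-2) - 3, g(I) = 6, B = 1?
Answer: -1365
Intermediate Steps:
P = -5 (P = 1*(-2) - 3 = -2 - 3 = -5)
(P*(j(2, -3) - g(-4)*(-1 + 3)))*(-21) = -5*((-3 + 2) - 6*(-1 + 3))*(-21) = -5*(-1 - 6*2)*(-21) = -5*(-1 - 1*12)*(-21) = -5*(-1 - 12)*(-21) = -5*(-13)*(-21) = 65*(-21) = -1365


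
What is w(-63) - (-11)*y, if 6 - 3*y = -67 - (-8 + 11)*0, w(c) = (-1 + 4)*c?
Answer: 236/3 ≈ 78.667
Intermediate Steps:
w(c) = 3*c
y = 73/3 (y = 2 - (-67 - (-8 + 11)*0)/3 = 2 - (-67 - 3*0)/3 = 2 - (-67 - 1*0)/3 = 2 - (-67 + 0)/3 = 2 - ⅓*(-67) = 2 + 67/3 = 73/3 ≈ 24.333)
w(-63) - (-11)*y = 3*(-63) - (-11)*73/3 = -189 - 1*(-803/3) = -189 + 803/3 = 236/3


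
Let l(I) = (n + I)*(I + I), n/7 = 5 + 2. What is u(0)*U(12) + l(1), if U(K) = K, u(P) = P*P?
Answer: 100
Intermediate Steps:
n = 49 (n = 7*(5 + 2) = 7*7 = 49)
u(P) = P**2
l(I) = 2*I*(49 + I) (l(I) = (49 + I)*(I + I) = (49 + I)*(2*I) = 2*I*(49 + I))
u(0)*U(12) + l(1) = 0**2*12 + 2*1*(49 + 1) = 0*12 + 2*1*50 = 0 + 100 = 100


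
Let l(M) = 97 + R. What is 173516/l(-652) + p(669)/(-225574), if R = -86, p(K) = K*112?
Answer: 19569936988/1240657 ≈ 15774.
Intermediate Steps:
p(K) = 112*K
l(M) = 11 (l(M) = 97 - 86 = 11)
173516/l(-652) + p(669)/(-225574) = 173516/11 + (112*669)/(-225574) = 173516*(1/11) + 74928*(-1/225574) = 173516/11 - 37464/112787 = 19569936988/1240657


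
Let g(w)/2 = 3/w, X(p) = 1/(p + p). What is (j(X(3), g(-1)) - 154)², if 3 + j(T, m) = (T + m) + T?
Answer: 238144/9 ≈ 26460.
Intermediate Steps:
X(p) = 1/(2*p)
g(w) = 6/w (g(w) = 2*(3/w) = 6/w)
j(T, m) = -3 + m + 2*T (j(T, m) = -3 + ((T + m) + T) = -3 + (m + 2*T) = -3 + m + 2*T)
(j(X(3), g(-1)) - 154)² = ((-3 + 6/(-1) + 2*((½)/3)) - 154)² = ((-3 + 6*(-1) + 2*((½)*(⅓))) - 154)² = ((-3 - 6 + 2*(⅙)) - 154)² = ((-3 - 6 + ⅓) - 154)² = (-26/3 - 154)² = (-488/3)² = 238144/9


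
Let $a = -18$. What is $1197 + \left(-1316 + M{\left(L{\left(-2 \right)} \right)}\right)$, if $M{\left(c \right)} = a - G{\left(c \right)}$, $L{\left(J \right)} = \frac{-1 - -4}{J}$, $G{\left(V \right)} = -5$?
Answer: $-132$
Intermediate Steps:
$L{\left(J \right)} = \frac{3}{J}$ ($L{\left(J \right)} = \frac{-1 + 4}{J} = \frac{3}{J}$)
$M{\left(c \right)} = -13$ ($M{\left(c \right)} = -18 - -5 = -18 + 5 = -13$)
$1197 + \left(-1316 + M{\left(L{\left(-2 \right)} \right)}\right) = 1197 - 1329 = -132$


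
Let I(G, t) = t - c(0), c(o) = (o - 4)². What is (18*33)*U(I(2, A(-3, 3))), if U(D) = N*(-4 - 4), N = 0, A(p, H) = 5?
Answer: 0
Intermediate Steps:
c(o) = (-4 + o)²
I(G, t) = -16 + t (I(G, t) = t - (-4 + 0)² = t - 1*(-4)² = t - 1*16 = t - 16 = -16 + t)
U(D) = 0 (U(D) = 0*(-4 - 4) = 0*(-8) = 0)
(18*33)*U(I(2, A(-3, 3))) = (18*33)*0 = 594*0 = 0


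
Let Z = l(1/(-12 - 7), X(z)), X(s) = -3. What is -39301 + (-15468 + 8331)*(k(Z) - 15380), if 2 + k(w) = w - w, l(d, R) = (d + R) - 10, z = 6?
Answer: 109742033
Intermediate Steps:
l(d, R) = -10 + R + d (l(d, R) = (R + d) - 10 = -10 + R + d)
Z = -248/19 (Z = -10 - 3 + 1/(-12 - 7) = -10 - 3 + 1/(-19) = -10 - 3 - 1/19 = -248/19 ≈ -13.053)
k(w) = -2 (k(w) = -2 + (w - w) = -2 + 0 = -2)
-39301 + (-15468 + 8331)*(k(Z) - 15380) = -39301 + (-15468 + 8331)*(-2 - 15380) = -39301 - 7137*(-15382) = -39301 + 109781334 = 109742033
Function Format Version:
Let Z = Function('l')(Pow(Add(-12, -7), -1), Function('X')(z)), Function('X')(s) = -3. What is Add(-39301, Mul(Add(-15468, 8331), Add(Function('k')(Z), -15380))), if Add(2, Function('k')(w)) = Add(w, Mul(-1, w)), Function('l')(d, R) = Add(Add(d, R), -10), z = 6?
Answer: 109742033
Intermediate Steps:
Function('l')(d, R) = Add(-10, R, d) (Function('l')(d, R) = Add(Add(R, d), -10) = Add(-10, R, d))
Z = Rational(-248, 19) (Z = Add(-10, -3, Pow(Add(-12, -7), -1)) = Add(-10, -3, Pow(-19, -1)) = Add(-10, -3, Rational(-1, 19)) = Rational(-248, 19) ≈ -13.053)
Function('k')(w) = -2 (Function('k')(w) = Add(-2, Add(w, Mul(-1, w))) = Add(-2, 0) = -2)
Add(-39301, Mul(Add(-15468, 8331), Add(Function('k')(Z), -15380))) = Add(-39301, Mul(Add(-15468, 8331), Add(-2, -15380))) = Add(-39301, Mul(-7137, -15382)) = Add(-39301, 109781334) = 109742033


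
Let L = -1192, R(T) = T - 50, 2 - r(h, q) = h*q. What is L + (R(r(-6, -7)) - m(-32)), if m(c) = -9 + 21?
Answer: -1294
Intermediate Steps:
r(h, q) = 2 - h*q
R(T) = -50 + T
m(c) = 12
L + (R(r(-6, -7)) - m(-32)) = -1192 + ((-50 + (2 - 1*(-6)*(-7))) - 1*12) = -1192 + ((-50 + (2 - 42)) - 12) = -1192 + ((-50 - 40) - 12) = -1192 + (-90 - 12) = -1192 - 102 = -1294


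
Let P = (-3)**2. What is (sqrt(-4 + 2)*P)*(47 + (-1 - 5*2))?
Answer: 324*I*sqrt(2) ≈ 458.21*I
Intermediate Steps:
P = 9
(sqrt(-4 + 2)*P)*(47 + (-1 - 5*2)) = (sqrt(-4 + 2)*9)*(47 + (-1 - 5*2)) = (sqrt(-2)*9)*(47 + (-1 - 10)) = ((I*sqrt(2))*9)*(47 - 11) = (9*I*sqrt(2))*36 = 324*I*sqrt(2)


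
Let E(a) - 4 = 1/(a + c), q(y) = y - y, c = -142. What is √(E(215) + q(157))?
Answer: √21389/73 ≈ 2.0034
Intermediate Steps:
q(y) = 0
E(a) = 4 + 1/(-142 + a) (E(a) = 4 + 1/(a - 142) = 4 + 1/(-142 + a))
√(E(215) + q(157)) = √((-567 + 4*215)/(-142 + 215) + 0) = √((-567 + 860)/73 + 0) = √((1/73)*293 + 0) = √(293/73 + 0) = √(293/73) = √21389/73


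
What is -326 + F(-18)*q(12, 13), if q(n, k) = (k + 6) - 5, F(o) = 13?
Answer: -144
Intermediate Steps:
q(n, k) = 1 + k (q(n, k) = (6 + k) - 5 = 1 + k)
-326 + F(-18)*q(12, 13) = -326 + 13*(1 + 13) = -326 + 13*14 = -326 + 182 = -144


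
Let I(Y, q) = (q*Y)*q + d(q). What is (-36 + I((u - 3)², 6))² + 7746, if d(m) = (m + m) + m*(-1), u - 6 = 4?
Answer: 3014502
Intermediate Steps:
u = 10 (u = 6 + 4 = 10)
d(m) = m (d(m) = 2*m - m = m)
I(Y, q) = q + Y*q² (I(Y, q) = (q*Y)*q + q = (Y*q)*q + q = Y*q² + q = q + Y*q²)
(-36 + I((u - 3)², 6))² + 7746 = (-36 + 6*(1 + (10 - 3)²*6))² + 7746 = (-36 + 6*(1 + 7²*6))² + 7746 = (-36 + 6*(1 + 49*6))² + 7746 = (-36 + 6*(1 + 294))² + 7746 = (-36 + 6*295)² + 7746 = (-36 + 1770)² + 7746 = 1734² + 7746 = 3006756 + 7746 = 3014502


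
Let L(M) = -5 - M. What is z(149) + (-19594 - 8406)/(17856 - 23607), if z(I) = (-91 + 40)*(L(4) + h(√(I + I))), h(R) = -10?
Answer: 5600719/5751 ≈ 973.87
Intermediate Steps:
z(I) = 969 (z(I) = (-91 + 40)*((-5 - 1*4) - 10) = -51*((-5 - 4) - 10) = -51*(-9 - 10) = -51*(-19) = 969)
z(149) + (-19594 - 8406)/(17856 - 23607) = 969 + (-19594 - 8406)/(17856 - 23607) = 969 - 28000/(-5751) = 969 - 28000*(-1/5751) = 969 + 28000/5751 = 5600719/5751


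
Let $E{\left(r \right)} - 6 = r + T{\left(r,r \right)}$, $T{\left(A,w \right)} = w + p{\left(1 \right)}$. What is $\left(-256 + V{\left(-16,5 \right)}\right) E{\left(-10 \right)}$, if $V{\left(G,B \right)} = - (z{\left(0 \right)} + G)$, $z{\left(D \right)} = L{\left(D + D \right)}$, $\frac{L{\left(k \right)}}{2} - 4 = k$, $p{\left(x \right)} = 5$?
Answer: $2232$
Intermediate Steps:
$L{\left(k \right)} = 8 + 2 k$
$z{\left(D \right)} = 8 + 4 D$ ($z{\left(D \right)} = 8 + 2 \left(D + D\right) = 8 + 2 \cdot 2 D = 8 + 4 D$)
$T{\left(A,w \right)} = 5 + w$ ($T{\left(A,w \right)} = w + 5 = 5 + w$)
$E{\left(r \right)} = 11 + 2 r$ ($E{\left(r \right)} = 6 + \left(r + \left(5 + r\right)\right) = 6 + \left(5 + 2 r\right) = 11 + 2 r$)
$V{\left(G,B \right)} = -8 - G$ ($V{\left(G,B \right)} = - (\left(8 + 4 \cdot 0\right) + G) = - (\left(8 + 0\right) + G) = - (8 + G) = -8 - G$)
$\left(-256 + V{\left(-16,5 \right)}\right) E{\left(-10 \right)} = \left(-256 - -8\right) \left(11 + 2 \left(-10\right)\right) = \left(-256 + \left(-8 + 16\right)\right) \left(11 - 20\right) = \left(-256 + 8\right) \left(-9\right) = \left(-248\right) \left(-9\right) = 2232$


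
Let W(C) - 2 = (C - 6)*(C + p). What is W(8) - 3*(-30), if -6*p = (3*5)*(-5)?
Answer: 133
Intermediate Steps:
p = 25/2 (p = -3*5*(-5)/6 = -5*(-5)/2 = -⅙*(-75) = 25/2 ≈ 12.500)
W(C) = 2 + (-6 + C)*(25/2 + C) (W(C) = 2 + (C - 6)*(C + 25/2) = 2 + (-6 + C)*(25/2 + C))
W(8) - 3*(-30) = (-73 + 8² + (13/2)*8) - 3*(-30) = (-73 + 64 + 52) + 90 = 43 + 90 = 133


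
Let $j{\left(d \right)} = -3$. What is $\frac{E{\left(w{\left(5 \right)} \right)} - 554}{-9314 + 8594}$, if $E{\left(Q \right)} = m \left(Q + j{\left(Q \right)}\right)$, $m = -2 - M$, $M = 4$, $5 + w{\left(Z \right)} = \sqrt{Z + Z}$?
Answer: $\frac{253}{360} + \frac{\sqrt{10}}{120} \approx 0.72913$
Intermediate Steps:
$w{\left(Z \right)} = -5 + \sqrt{2} \sqrt{Z}$ ($w{\left(Z \right)} = -5 + \sqrt{Z + Z} = -5 + \sqrt{2 Z} = -5 + \sqrt{2} \sqrt{Z}$)
$m = -6$ ($m = -2 - 4 = -6$)
$E{\left(Q \right)} = 18 - 6 Q$ ($E{\left(Q \right)} = - 6 \left(Q - 3\right) = - 6 \left(-3 + Q\right) = 18 - 6 Q$)
$\frac{E{\left(w{\left(5 \right)} \right)} - 554}{-9314 + 8594} = \frac{\left(18 - 6 \left(-5 + \sqrt{2} \sqrt{5}\right)\right) - 554}{-9314 + 8594} = \frac{\left(18 - 6 \left(-5 + \sqrt{10}\right)\right) - 554}{-720} = \left(\left(18 + \left(30 - 6 \sqrt{10}\right)\right) - 554\right) \left(- \frac{1}{720}\right) = \left(\left(48 - 6 \sqrt{10}\right) - 554\right) \left(- \frac{1}{720}\right) = \left(-506 - 6 \sqrt{10}\right) \left(- \frac{1}{720}\right) = \frac{253}{360} + \frac{\sqrt{10}}{120}$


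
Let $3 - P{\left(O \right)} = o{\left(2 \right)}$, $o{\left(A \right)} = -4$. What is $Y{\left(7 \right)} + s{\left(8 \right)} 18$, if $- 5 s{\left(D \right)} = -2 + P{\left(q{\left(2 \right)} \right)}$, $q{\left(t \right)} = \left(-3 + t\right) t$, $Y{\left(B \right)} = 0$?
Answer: $-18$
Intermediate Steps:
$q{\left(t \right)} = t \left(-3 + t\right)$
$P{\left(O \right)} = 7$ ($P{\left(O \right)} = 3 - -4 = 3 + 4 = 7$)
$s{\left(D \right)} = -1$ ($s{\left(D \right)} = - \frac{-2 + 7}{5} = \left(- \frac{1}{5}\right) 5 = -1$)
$Y{\left(7 \right)} + s{\left(8 \right)} 18 = 0 - 18 = -18$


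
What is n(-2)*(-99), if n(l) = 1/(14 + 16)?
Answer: -33/10 ≈ -3.3000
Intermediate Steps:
n(l) = 1/30
n(-2)*(-99) = (1/30)*(-99) = -33/10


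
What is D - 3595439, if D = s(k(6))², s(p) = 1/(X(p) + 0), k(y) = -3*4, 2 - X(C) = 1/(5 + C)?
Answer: -808973726/225 ≈ -3.5954e+6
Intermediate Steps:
X(C) = 2 - 1/(5 + C)
k(y) = -12
s(p) = (5 + p)/(9 + 2*p) (s(p) = 1/((9 + 2*p)/(5 + p) + 0) = 1/((9 + 2*p)/(5 + p)) = (5 + p)/(9 + 2*p))
D = 49/225 (D = ((5 - 12)/(9 + 2*(-12)))² = (-7/(9 - 24))² = (-7/(-15))² = (-1/15*(-7))² = (7/15)² = 49/225 ≈ 0.21778)
D - 3595439 = 49/225 - 3595439 = -808973726/225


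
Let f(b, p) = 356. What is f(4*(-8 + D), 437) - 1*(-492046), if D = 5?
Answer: 492402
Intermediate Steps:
f(4*(-8 + D), 437) - 1*(-492046) = 356 - 1*(-492046) = 356 + 492046 = 492402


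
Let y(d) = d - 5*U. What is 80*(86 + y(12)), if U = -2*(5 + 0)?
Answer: 11840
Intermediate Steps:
U = -10 (U = -2*5 = -10)
y(d) = 50 + d (y(d) = d - 5*(-10) = d + 50 = 50 + d)
80*(86 + y(12)) = 80*(86 + (50 + 12)) = 80*(86 + 62) = 80*148 = 11840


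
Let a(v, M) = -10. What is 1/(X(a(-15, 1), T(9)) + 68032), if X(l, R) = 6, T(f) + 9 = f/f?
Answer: 1/68038 ≈ 1.4698e-5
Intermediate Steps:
T(f) = -8 (T(f) = -9 + f/f = -9 + 1 = -8)
1/(X(a(-15, 1), T(9)) + 68032) = 1/(6 + 68032) = 1/68038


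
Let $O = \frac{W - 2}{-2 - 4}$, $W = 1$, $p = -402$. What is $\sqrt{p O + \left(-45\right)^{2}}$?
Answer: $\sqrt{1958} \approx 44.249$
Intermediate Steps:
$O = \frac{1}{6}$ ($O = \frac{1 - 2}{-2 - 4} = - \frac{1}{-6} = \left(-1\right) \left(- \frac{1}{6}\right) = \frac{1}{6} \approx 0.16667$)
$\sqrt{p O + \left(-45\right)^{2}} = \sqrt{\left(-402\right) \frac{1}{6} + \left(-45\right)^{2}} = \sqrt{-67 + 2025} = \sqrt{1958}$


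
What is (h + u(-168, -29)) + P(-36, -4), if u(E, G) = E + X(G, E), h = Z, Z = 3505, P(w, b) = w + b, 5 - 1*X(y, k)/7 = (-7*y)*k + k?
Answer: 243236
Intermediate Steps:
X(y, k) = 35 - 7*k + 49*k*y (X(y, k) = 35 - 7*((-7*y)*k + k) = 35 - 7*(-7*k*y + k) = 35 - 7*(k - 7*k*y) = 35 + (-7*k + 49*k*y) = 35 - 7*k + 49*k*y)
P(w, b) = b + w
h = 3505
u(E, G) = 35 - 6*E + 49*E*G (u(E, G) = E + (35 - 7*E + 49*E*G) = 35 - 6*E + 49*E*G)
(h + u(-168, -29)) + P(-36, -4) = (3505 + (35 - 6*(-168) + 49*(-168)*(-29))) + (-4 - 36) = (3505 + (35 + 1008 + 238728)) - 40 = (3505 + 239771) - 40 = 243276 - 40 = 243236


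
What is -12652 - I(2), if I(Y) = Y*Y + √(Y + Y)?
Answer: -12658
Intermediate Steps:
I(Y) = Y² + √2*√Y (I(Y) = Y² + √(2*Y) = Y² + √2*√Y)
-12652 - I(2) = -12652 - (2² + √2*√2) = -12652 - (4 + 2) = -12652 - 1*6 = -12652 - 6 = -12658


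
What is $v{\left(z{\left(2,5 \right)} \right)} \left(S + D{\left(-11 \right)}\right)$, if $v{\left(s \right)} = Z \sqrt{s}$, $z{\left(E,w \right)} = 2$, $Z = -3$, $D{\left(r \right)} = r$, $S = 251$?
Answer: $- 720 \sqrt{2} \approx -1018.2$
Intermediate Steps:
$v{\left(s \right)} = - 3 \sqrt{s}$
$v{\left(z{\left(2,5 \right)} \right)} \left(S + D{\left(-11 \right)}\right) = - 3 \sqrt{2} \left(251 - 11\right) = - 3 \sqrt{2} \cdot 240 = - 720 \sqrt{2}$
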